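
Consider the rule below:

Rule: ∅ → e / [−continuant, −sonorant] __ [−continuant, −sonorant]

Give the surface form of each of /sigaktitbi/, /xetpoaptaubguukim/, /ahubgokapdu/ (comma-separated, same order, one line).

sigaketitebi, xetepoapetaubeguukim, ahubegokapedu

/sigaktitbi/: /k/ and /t/ form a stop–stop cluster, so [e] is inserted between them. /t/ and /b/ form a stop–stop cluster, so [e] is inserted between them. → [sigaketitebi].
/xetpoaptaubguukim/: /t/ and /p/ form a stop–stop cluster, so [e] is inserted between them. /p/ and /t/ form a stop–stop cluster, so [e] is inserted between them. /b/ and /g/ form a stop–stop cluster, so [e] is inserted between them. → [xetepoapetaubeguukim].
/ahubgokapdu/: /b/ and /g/ form a stop–stop cluster, so [e] is inserted between them. /p/ and /d/ form a stop–stop cluster, so [e] is inserted between them. → [ahubegokapedu].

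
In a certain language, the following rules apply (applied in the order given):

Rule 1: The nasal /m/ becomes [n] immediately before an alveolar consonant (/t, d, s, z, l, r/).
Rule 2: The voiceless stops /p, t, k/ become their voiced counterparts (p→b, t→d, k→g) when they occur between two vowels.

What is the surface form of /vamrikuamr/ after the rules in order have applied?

Rule 1 (nasal place assimilation): /m/ precedes the alveolar consonant /r/, so it assimilates in place to [n]. /m/ precedes the alveolar consonant /r/, so it assimilates in place to [n]. /vamrikuamr/ → vanrikuanr.
Rule 2 (intervocalic voicing): /k/ is a voiceless stop between vowels /i/ and /u/, so it voices to [g]. /vanrikuanr/ → vanriguanr.

vanriguanr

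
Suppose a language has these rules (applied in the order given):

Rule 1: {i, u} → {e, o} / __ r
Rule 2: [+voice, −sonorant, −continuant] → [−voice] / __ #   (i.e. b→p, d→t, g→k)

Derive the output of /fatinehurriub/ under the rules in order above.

Rule 1 (pre-rhotic lowering): /u/ is a high vowel immediately before /r/, so it lowers to [o]. /fatinehurriub/ → fatinehorriub.
Rule 2 (final devoicing): /b/ is a voiced stop in word-final position, so it devoices to [p]. /fatinehorriub/ → fatinehorriup.

fatinehorriup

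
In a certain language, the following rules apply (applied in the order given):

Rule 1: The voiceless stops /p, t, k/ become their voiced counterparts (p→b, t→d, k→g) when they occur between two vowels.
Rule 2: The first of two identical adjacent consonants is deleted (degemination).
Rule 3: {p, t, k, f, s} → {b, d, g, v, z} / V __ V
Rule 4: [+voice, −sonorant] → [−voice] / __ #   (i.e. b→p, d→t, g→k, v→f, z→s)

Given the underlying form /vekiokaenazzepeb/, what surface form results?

Rule 1 (intervocalic voicing): /k/ is a voiceless stop between vowels /e/ and /i/, so it voices to [g]. /k/ is a voiceless stop between vowels /o/ and /a/, so it voices to [g]. /p/ is a voiceless stop between vowels /e/ and /e/, so it voices to [b]. /vekiokaenazzepeb/ → vegiogaenazzebeb.
Rule 2 (degemination): /zz/ is a geminate; the first /z/ deletes. /vegiogaenazzebeb/ → vegiogaenazebeb.
Rule 3 (intervocalic voicing): no segment meets the environment; /vegiogaenazebeb/ is unchanged.
Rule 4 (final devoicing): /b/ is a voiced obstruent in word-final position, so it devoices to [p]. /vegiogaenazebeb/ → vegiogaenazebep.

vegiogaenazebep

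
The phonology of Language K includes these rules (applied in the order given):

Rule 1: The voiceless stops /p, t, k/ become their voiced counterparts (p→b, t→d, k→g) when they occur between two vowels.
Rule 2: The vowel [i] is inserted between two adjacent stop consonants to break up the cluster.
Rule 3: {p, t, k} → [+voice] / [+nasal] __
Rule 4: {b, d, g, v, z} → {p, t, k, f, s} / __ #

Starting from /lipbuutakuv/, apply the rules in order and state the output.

lipibuudaguf

Rule 1 (intervocalic voicing): /t/ is a voiceless stop between vowels /u/ and /a/, so it voices to [d]. /k/ is a voiceless stop between vowels /a/ and /u/, so it voices to [g]. /lipbuutakuv/ → lipbuudaguv.
Rule 2 (stop-cluster i-epenthesis): /p/ and /b/ form a stop–stop cluster, so [i] is inserted between them. /lipbuudaguv/ → lipibuudaguv.
Rule 3 (post-nasal voicing): no segment meets the environment; /lipibuudaguv/ is unchanged.
Rule 4 (final devoicing): /v/ is a voiced obstruent in word-final position, so it devoices to [f]. /lipibuudaguv/ → lipibuudaguf.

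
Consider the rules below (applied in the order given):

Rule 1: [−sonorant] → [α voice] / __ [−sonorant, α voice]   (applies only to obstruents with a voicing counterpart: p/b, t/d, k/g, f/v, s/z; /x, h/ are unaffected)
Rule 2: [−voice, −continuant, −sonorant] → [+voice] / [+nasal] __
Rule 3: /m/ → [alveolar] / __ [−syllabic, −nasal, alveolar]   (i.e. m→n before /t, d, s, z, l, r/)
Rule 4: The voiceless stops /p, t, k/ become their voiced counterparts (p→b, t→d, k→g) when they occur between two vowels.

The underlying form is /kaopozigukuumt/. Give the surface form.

kaoboziguguund

Rule 1 (regressive voicing assimilation): no segment meets the environment; /kaopozigukuumt/ is unchanged.
Rule 2 (post-nasal voicing): /t/ is a voiceless stop immediately after the nasal /m/, so it voices to [d]. /kaopozigukuumt/ → kaopozigukuumd.
Rule 3 (nasal place assimilation): /m/ precedes the alveolar consonant /d/, so it assimilates in place to [n]. /kaopozigukuumd/ → kaopozigukuund.
Rule 4 (intervocalic voicing): /p/ is a voiceless stop between vowels /o/ and /o/, so it voices to [b]. /k/ is a voiceless stop between vowels /u/ and /u/, so it voices to [g]. /kaopozigukuund/ → kaoboziguguund.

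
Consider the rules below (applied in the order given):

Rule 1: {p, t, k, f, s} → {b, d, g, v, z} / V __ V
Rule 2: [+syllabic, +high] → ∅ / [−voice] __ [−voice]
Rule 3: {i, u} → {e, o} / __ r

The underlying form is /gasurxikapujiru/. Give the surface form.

Rule 1 (intervocalic voicing): /s/ is a voiceless obstruent between vowels /a/ and /u/, so it voices to [z]. /k/ is a voiceless obstruent between vowels /i/ and /a/, so it voices to [g]. /p/ is a voiceless obstruent between vowels /a/ and /u/, so it voices to [b]. /gasurxikapujiru/ → gazurxigabujiru.
Rule 2 (high vowel syncope): no segment meets the environment; /gazurxigabujiru/ is unchanged.
Rule 3 (pre-rhotic lowering): /u/ is a high vowel immediately before /r/, so it lowers to [o]. /i/ is a high vowel immediately before /r/, so it lowers to [e]. /gazurxigabujiru/ → gazorxigabujeru.

gazorxigabujeru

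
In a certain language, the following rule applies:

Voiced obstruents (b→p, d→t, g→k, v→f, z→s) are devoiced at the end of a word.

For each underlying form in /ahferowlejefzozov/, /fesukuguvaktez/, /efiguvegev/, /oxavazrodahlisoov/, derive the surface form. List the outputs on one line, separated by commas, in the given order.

ahferowlejefzozof, fesukuguvaktes, efiguvegef, oxavazrodahlisoof

/ahferowlejefzozov/: /v/ is a voiced obstruent in word-final position, so it devoices to [f]. → [ahferowlejefzozof].
/fesukuguvaktez/: /z/ is a voiced obstruent in word-final position, so it devoices to [s]. → [fesukuguvaktes].
/efiguvegev/: /v/ is a voiced obstruent in word-final position, so it devoices to [f]. → [efiguvegef].
/oxavazrodahlisoov/: /v/ is a voiced obstruent in word-final position, so it devoices to [f]. → [oxavazrodahlisoof].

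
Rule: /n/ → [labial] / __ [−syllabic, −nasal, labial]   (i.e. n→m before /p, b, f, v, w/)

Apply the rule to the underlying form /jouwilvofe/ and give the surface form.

jouwilvofe

No segment of /jouwilvofe/ meets the structural description of the rule, so the form surfaces unchanged.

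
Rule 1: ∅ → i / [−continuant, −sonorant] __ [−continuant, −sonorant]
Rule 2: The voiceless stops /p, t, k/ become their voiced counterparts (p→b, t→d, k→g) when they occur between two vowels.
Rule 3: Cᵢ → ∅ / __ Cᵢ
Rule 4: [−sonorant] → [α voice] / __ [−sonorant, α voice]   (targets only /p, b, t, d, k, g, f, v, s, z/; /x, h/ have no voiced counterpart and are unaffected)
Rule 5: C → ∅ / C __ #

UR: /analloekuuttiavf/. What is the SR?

Rule 1 (stop-cluster i-epenthesis): /t/ and /t/ form a stop–stop cluster, so [i] is inserted between them. /analloekuuttiavf/ → analloekuutitiavf.
Rule 2 (intervocalic voicing): /k/ is a voiceless stop between vowels /e/ and /u/, so it voices to [g]. /t/ is a voiceless stop between vowels /u/ and /i/, so it voices to [d]. /t/ is a voiceless stop between vowels /i/ and /i/, so it voices to [d]. /analloekuutitiavf/ → analloeguudidiavf.
Rule 3 (degemination): /ll/ is a geminate; the first /l/ deletes. /analloeguudidiavf/ → analoeguudidiavf.
Rule 4 (regressive voicing assimilation): /v/ precedes the voiceless obstruent /f/, so it devoices to [f] by assimilation. /analoeguudidiavf/ → analoeguudidiaff.
Rule 5 (final cluster simplification): /f/ is the second consonant of a word-final cluster /ff/, so it deletes. /analoeguudidiaff/ → analoeguudidiaf.

analoeguudidiaf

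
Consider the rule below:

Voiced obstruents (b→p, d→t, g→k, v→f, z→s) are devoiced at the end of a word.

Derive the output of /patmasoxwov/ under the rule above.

/v/ is a voiced obstruent in word-final position, so it devoices to [f].
Surface form: [patmasoxwof].

patmasoxwof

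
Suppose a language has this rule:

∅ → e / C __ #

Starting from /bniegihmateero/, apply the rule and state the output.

No segment of /bniegihmateero/ meets the structural description of the rule, so the form surfaces unchanged.

bniegihmateero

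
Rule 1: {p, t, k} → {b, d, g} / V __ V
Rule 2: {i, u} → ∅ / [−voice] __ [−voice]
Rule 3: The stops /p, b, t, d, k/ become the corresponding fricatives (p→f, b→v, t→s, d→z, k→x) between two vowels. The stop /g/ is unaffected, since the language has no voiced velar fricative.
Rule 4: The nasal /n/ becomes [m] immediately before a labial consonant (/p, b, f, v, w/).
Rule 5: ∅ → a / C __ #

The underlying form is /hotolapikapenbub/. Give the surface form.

hozolavigavembuba

Rule 1 (intervocalic voicing): /t/ is a voiceless stop between vowels /o/ and /o/, so it voices to [d]. /p/ is a voiceless stop between vowels /a/ and /i/, so it voices to [b]. /k/ is a voiceless stop between vowels /i/ and /a/, so it voices to [g]. /p/ is a voiceless stop between vowels /a/ and /e/, so it voices to [b]. /hotolapikapenbub/ → hodolabigabenbub.
Rule 2 (high vowel syncope): no segment meets the environment; /hodolabigabenbub/ is unchanged.
Rule 3 (intervocalic spirantization): /d/ is a stop between vowels /o/ and /o/, so it spirantizes to the fricative [z]. /b/ is a stop between vowels /a/ and /i/, so it spirantizes to the fricative [v]. /b/ is a stop between vowels /a/ and /e/, so it spirantizes to the fricative [v]. /hodolabigabenbub/ → hozolavigavenbub.
Rule 4 (nasal place assimilation): /n/ precedes the labial consonant /b/, so it assimilates in place to [m]. /hozolavigavenbub/ → hozolavigavembub.
Rule 5 (final a-epenthesis): the form ends in the consonant /b/, so [a] is inserted word-finally. /hozolavigavembub/ → hozolavigavembuba.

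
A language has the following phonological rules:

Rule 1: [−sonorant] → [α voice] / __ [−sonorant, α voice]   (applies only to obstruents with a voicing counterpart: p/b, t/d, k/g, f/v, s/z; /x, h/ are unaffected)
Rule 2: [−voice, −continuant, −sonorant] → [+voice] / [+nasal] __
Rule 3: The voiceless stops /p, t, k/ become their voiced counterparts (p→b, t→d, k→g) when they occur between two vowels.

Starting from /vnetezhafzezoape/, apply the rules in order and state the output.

Rule 1 (regressive voicing assimilation): /z/ precedes the voiceless obstruent /h/, so it devoices to [s] by assimilation. /f/ precedes the voiced obstruent /z/, so it voices to [v] by assimilation. /vnetezhafzezoape/ → vneteshavzezoape.
Rule 2 (post-nasal voicing): no segment meets the environment; /vneteshavzezoape/ is unchanged.
Rule 3 (intervocalic voicing): /t/ is a voiceless stop between vowels /e/ and /e/, so it voices to [d]. /p/ is a voiceless stop between vowels /a/ and /e/, so it voices to [b]. /vneteshavzezoape/ → vnedeshavzezoabe.

vnedeshavzezoabe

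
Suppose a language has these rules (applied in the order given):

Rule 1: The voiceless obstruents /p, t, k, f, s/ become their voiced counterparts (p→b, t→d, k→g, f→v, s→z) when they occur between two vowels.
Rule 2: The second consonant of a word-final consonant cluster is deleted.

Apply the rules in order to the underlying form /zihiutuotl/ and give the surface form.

Rule 1 (intervocalic voicing): /t/ is a voiceless obstruent between vowels /u/ and /u/, so it voices to [d]. /zihiutuotl/ → zihiuduotl.
Rule 2 (final cluster simplification): /l/ is the second consonant of a word-final cluster /tl/, so it deletes. /zihiuduotl/ → zihiuduot.

zihiuduot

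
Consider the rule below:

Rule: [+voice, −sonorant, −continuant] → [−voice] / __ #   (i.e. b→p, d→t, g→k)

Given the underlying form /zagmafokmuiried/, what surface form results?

zagmafokmuiriet

/d/ is a voiced stop in word-final position, so it devoices to [t].
Surface form: [zagmafokmuiriet].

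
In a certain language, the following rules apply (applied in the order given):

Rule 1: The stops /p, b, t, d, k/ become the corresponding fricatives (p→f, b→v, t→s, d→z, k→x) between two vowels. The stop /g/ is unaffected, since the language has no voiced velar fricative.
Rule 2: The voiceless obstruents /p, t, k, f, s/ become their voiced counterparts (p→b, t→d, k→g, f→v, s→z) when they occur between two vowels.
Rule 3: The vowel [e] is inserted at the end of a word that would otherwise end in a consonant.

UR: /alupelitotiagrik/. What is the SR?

aluvelizoziagrike

Rule 1 (intervocalic spirantization): /p/ is a stop between vowels /u/ and /e/, so it spirantizes to the fricative [f]. /t/ is a stop between vowels /i/ and /o/, so it spirantizes to the fricative [s]. /t/ is a stop between vowels /o/ and /i/, so it spirantizes to the fricative [s]. /alupelitotiagrik/ → alufelisosiagrik.
Rule 2 (intervocalic voicing): /f/ is a voiceless obstruent between vowels /u/ and /e/, so it voices to [v]. /s/ is a voiceless obstruent between vowels /i/ and /o/, so it voices to [z]. /s/ is a voiceless obstruent between vowels /o/ and /i/, so it voices to [z]. /alufelisosiagrik/ → aluvelizoziagrik.
Rule 3 (final e-epenthesis): the form ends in the consonant /k/, so [e] is inserted word-finally. /aluvelizoziagrik/ → aluvelizoziagrike.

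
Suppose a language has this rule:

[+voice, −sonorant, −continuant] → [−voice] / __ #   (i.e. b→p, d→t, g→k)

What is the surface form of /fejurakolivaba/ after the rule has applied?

fejurakolivaba

No segment of /fejurakolivaba/ meets the structural description of the rule, so the form surfaces unchanged.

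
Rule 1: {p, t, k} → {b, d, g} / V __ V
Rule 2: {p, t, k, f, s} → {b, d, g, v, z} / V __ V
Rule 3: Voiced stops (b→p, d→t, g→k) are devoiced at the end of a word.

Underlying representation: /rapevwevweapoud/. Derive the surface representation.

Rule 1 (intervocalic voicing): /p/ is a voiceless stop between vowels /a/ and /e/, so it voices to [b]. /p/ is a voiceless stop between vowels /a/ and /o/, so it voices to [b]. /rapevwevweapoud/ → rabevwevweaboud.
Rule 2 (intervocalic voicing): no segment meets the environment; /rabevwevweaboud/ is unchanged.
Rule 3 (final devoicing): /d/ is a voiced stop in word-final position, so it devoices to [t]. /rabevwevweaboud/ → rabevwevweabout.

rabevwevweabout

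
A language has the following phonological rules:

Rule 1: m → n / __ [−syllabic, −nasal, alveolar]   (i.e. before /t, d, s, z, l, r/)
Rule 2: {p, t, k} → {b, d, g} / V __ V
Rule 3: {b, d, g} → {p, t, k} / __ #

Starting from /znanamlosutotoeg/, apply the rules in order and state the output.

Rule 1 (nasal place assimilation): /m/ precedes the alveolar consonant /l/, so it assimilates in place to [n]. /znanamlosutotoeg/ → znananlosutotoeg.
Rule 2 (intervocalic voicing): /t/ is a voiceless stop between vowels /u/ and /o/, so it voices to [d]. /t/ is a voiceless stop between vowels /o/ and /o/, so it voices to [d]. /znananlosutotoeg/ → znananlosudodoeg.
Rule 3 (final devoicing): /g/ is a voiced stop in word-final position, so it devoices to [k]. /znananlosudodoeg/ → znananlosudodoek.

znananlosudodoek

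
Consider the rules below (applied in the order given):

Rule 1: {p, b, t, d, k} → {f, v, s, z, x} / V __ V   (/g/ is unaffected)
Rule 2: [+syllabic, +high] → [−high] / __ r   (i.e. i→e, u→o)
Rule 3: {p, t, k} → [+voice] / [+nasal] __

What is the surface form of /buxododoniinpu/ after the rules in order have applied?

buxozozoniinbu

Rule 1 (intervocalic spirantization): /d/ is a stop between vowels /o/ and /o/, so it spirantizes to the fricative [z]. /d/ is a stop between vowels /o/ and /o/, so it spirantizes to the fricative [z]. /buxododoniinpu/ → buxozozoniinpu.
Rule 2 (pre-rhotic lowering): no segment meets the environment; /buxozozoniinpu/ is unchanged.
Rule 3 (post-nasal voicing): /p/ is a voiceless stop immediately after the nasal /n/, so it voices to [b]. /buxozozoniinpu/ → buxozozoniinbu.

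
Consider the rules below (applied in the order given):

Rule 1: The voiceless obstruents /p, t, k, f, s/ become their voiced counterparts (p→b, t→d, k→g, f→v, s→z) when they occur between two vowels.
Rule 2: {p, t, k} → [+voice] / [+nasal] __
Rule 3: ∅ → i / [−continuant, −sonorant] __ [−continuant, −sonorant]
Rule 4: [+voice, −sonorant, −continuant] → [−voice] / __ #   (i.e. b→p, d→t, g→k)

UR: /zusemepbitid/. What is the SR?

Rule 1 (intervocalic voicing): /s/ is a voiceless obstruent between vowels /u/ and /e/, so it voices to [z]. /t/ is a voiceless obstruent between vowels /i/ and /i/, so it voices to [d]. /zusemepbitid/ → zuzemepbidid.
Rule 2 (post-nasal voicing): no segment meets the environment; /zuzemepbidid/ is unchanged.
Rule 3 (stop-cluster i-epenthesis): /p/ and /b/ form a stop–stop cluster, so [i] is inserted between them. /zuzemepbidid/ → zuzemepibidid.
Rule 4 (final devoicing): /d/ is a voiced stop in word-final position, so it devoices to [t]. /zuzemepibidid/ → zuzemepibidit.

zuzemepibidit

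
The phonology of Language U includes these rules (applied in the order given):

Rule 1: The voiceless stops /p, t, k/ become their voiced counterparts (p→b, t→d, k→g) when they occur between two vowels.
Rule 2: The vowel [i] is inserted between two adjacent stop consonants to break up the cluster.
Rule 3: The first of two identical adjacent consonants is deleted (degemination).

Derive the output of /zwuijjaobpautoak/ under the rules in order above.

Rule 1 (intervocalic voicing): /t/ is a voiceless stop between vowels /u/ and /o/, so it voices to [d]. /zwuijjaobpautoak/ → zwuijjaobpaudoak.
Rule 2 (stop-cluster i-epenthesis): /b/ and /p/ form a stop–stop cluster, so [i] is inserted between them. /zwuijjaobpaudoak/ → zwuijjaobipaudoak.
Rule 3 (degemination): /jj/ is a geminate; the first /j/ deletes. /zwuijjaobipaudoak/ → zwuijaobipaudoak.

zwuijaobipaudoak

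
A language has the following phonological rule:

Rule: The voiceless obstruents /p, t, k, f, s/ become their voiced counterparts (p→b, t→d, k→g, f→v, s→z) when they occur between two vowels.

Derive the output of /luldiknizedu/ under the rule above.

No segment of /luldiknizedu/ meets the structural description of the rule, so the form surfaces unchanged.

luldiknizedu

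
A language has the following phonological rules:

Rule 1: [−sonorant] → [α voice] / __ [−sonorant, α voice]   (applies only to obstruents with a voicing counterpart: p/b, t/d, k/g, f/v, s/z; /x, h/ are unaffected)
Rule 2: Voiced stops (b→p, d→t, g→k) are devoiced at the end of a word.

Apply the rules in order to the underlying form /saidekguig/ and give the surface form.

saidegguik

Rule 1 (regressive voicing assimilation): /k/ precedes the voiced obstruent /g/, so it voices to [g] by assimilation. /saidekguig/ → saidegguig.
Rule 2 (final devoicing): /g/ is a voiced stop in word-final position, so it devoices to [k]. /saidegguig/ → saidegguik.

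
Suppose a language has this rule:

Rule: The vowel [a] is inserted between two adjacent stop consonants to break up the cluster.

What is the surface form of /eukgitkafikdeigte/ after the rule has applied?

eukagitakafikadeigate

/k/ and /g/ form a stop–stop cluster, so [a] is inserted between them.
/t/ and /k/ form a stop–stop cluster, so [a] is inserted between them.
/k/ and /d/ form a stop–stop cluster, so [a] is inserted between them.
/g/ and /t/ form a stop–stop cluster, so [a] is inserted between them.
Surface form: [eukagitakafikadeigate].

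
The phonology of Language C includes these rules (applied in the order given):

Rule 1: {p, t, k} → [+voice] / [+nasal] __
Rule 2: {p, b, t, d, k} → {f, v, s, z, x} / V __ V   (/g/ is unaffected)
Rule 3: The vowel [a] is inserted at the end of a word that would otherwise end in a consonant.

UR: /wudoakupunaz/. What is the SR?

Rule 1 (post-nasal voicing): no segment meets the environment; /wudoakupunaz/ is unchanged.
Rule 2 (intervocalic spirantization): /d/ is a stop between vowels /u/ and /o/, so it spirantizes to the fricative [z]. /k/ is a stop between vowels /a/ and /u/, so it spirantizes to the fricative [x]. /p/ is a stop between vowels /u/ and /u/, so it spirantizes to the fricative [f]. /wudoakupunaz/ → wuzoaxufunaz.
Rule 3 (final a-epenthesis): the form ends in the consonant /z/, so [a] is inserted word-finally. /wuzoaxufunaz/ → wuzoaxufunaza.

wuzoaxufunaza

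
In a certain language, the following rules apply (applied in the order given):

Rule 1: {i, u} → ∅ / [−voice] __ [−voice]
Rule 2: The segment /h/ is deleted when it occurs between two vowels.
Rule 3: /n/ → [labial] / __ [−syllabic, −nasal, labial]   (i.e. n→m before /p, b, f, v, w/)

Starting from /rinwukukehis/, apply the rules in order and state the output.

Rule 1 (high vowel syncope): /u/ is a high vowel flanked by voiceless consonants /k/ and /k/, so it deletes. /i/ is a high vowel flanked by voiceless consonants /h/ and /s/, so it deletes. /rinwukukehis/ → rinwukkehs.
Rule 2 (intervocalic h-deletion): no segment meets the environment; /rinwukkehs/ is unchanged.
Rule 3 (nasal place assimilation): /n/ precedes the labial consonant /w/, so it assimilates in place to [m]. /rinwukkehs/ → rimwukkehs.

rimwukkehs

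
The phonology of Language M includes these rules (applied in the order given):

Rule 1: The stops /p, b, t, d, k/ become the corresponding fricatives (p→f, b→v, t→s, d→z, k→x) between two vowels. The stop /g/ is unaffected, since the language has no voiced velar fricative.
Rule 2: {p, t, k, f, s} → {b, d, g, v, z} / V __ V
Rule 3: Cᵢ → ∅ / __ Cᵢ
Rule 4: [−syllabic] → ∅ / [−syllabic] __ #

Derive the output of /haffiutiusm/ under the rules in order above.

hafiuzius

Rule 1 (intervocalic spirantization): /t/ is a stop between vowels /u/ and /i/, so it spirantizes to the fricative [s]. /haffiutiusm/ → haffiusiusm.
Rule 2 (intervocalic voicing): /s/ is a voiceless obstruent between vowels /u/ and /i/, so it voices to [z]. /haffiusiusm/ → haffiuziusm.
Rule 3 (degemination): /ff/ is a geminate; the first /f/ deletes. /haffiuziusm/ → hafiuziusm.
Rule 4 (final cluster simplification): /m/ is the second consonant of a word-final cluster /sm/, so it deletes. /hafiuziusm/ → hafiuzius.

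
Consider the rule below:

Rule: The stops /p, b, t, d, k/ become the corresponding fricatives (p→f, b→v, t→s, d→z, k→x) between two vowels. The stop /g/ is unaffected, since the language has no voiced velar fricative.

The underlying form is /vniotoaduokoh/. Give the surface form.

/t/ is a stop between vowels /o/ and /o/, so it spirantizes to the fricative [s].
/d/ is a stop between vowels /a/ and /u/, so it spirantizes to the fricative [z].
/k/ is a stop between vowels /o/ and /o/, so it spirantizes to the fricative [x].
Surface form: [vniosoazuoxoh].

vniosoazuoxoh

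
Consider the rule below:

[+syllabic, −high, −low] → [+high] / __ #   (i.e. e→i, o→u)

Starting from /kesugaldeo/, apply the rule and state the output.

Scanning /kesugaldeo/: /e/ at position 2 is not in the conditioning environment; /e/ at position 9 is not in the conditioning environment; /o/ is a mid vowel in word-final position, so it raises to [u].
Result: [kesugaldeu].

kesugaldeu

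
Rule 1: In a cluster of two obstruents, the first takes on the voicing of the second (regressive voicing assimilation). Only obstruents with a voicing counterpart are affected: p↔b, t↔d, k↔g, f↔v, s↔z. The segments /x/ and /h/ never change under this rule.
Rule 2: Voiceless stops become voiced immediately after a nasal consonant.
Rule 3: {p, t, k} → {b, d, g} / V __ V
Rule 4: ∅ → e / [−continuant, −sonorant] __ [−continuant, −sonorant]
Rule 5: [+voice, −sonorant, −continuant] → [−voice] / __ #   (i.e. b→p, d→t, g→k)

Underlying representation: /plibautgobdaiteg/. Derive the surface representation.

Rule 1 (regressive voicing assimilation): /t/ precedes the voiced obstruent /g/, so it voices to [d] by assimilation. /plibautgobdaiteg/ → plibaudgobdaiteg.
Rule 2 (post-nasal voicing): no segment meets the environment; /plibaudgobdaiteg/ is unchanged.
Rule 3 (intervocalic voicing): /t/ is a voiceless stop between vowels /i/ and /e/, so it voices to [d]. /plibaudgobdaiteg/ → plibaudgobdaideg.
Rule 4 (stop-cluster e-epenthesis): /d/ and /g/ form a stop–stop cluster, so [e] is inserted between them. /b/ and /d/ form a stop–stop cluster, so [e] is inserted between them. /plibaudgobdaideg/ → plibaudegobedaideg.
Rule 5 (final devoicing): /g/ is a voiced stop in word-final position, so it devoices to [k]. /plibaudegobedaideg/ → plibaudegobedaidek.

plibaudegobedaidek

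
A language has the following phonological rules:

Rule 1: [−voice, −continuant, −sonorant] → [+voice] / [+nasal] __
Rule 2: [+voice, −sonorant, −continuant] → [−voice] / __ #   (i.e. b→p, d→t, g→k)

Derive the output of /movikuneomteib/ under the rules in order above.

Rule 1 (post-nasal voicing): /t/ is a voiceless stop immediately after the nasal /m/, so it voices to [d]. /movikuneomteib/ → movikuneomdeib.
Rule 2 (final devoicing): /b/ is a voiced stop in word-final position, so it devoices to [p]. /movikuneomdeib/ → movikuneomdeip.

movikuneomdeip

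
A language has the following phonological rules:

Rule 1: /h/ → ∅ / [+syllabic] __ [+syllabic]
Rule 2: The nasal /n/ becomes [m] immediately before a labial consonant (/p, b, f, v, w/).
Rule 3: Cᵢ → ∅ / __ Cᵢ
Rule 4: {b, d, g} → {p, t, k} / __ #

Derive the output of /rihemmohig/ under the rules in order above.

riemoik

Rule 1 (intervocalic h-deletion): /h/ occurs between vowels /i/ and /e/, so it deletes. /h/ occurs between vowels /o/ and /i/, so it deletes. /rihemmohig/ → riemmoig.
Rule 2 (nasal place assimilation): no segment meets the environment; /riemmoig/ is unchanged.
Rule 3 (degemination): /mm/ is a geminate; the first /m/ deletes. /riemmoig/ → riemoig.
Rule 4 (final devoicing): /g/ is a voiced stop in word-final position, so it devoices to [k]. /riemoig/ → riemoik.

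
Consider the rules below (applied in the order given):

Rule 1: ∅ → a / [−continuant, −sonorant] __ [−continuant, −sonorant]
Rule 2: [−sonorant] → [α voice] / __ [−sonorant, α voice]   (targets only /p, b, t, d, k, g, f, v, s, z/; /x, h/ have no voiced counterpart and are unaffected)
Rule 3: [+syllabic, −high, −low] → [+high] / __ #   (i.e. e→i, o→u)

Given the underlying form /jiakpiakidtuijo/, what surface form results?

Rule 1 (stop-cluster a-epenthesis): /k/ and /p/ form a stop–stop cluster, so [a] is inserted between them. /d/ and /t/ form a stop–stop cluster, so [a] is inserted between them. /jiakpiakidtuijo/ → jiakapiakidatuijo.
Rule 2 (regressive voicing assimilation): no segment meets the environment; /jiakapiakidatuijo/ is unchanged.
Rule 3 (final vowel raising): /o/ is a mid vowel in word-final position, so it raises to [u]. /jiakapiakidatuijo/ → jiakapiakidatuiju.

jiakapiakidatuiju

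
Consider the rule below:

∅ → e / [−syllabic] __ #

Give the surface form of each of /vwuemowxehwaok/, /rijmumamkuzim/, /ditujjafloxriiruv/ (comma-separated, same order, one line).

/vwuemowxehwaok/: the form ends in the consonant /k/, so [e] is inserted word-finally. → [vwuemowxehwaoke].
/rijmumamkuzim/: the form ends in the consonant /m/, so [e] is inserted word-finally. → [rijmumamkuzime].
/ditujjafloxriiruv/: the form ends in the consonant /v/, so [e] is inserted word-finally. → [ditujjafloxriiruve].

vwuemowxehwaoke, rijmumamkuzime, ditujjafloxriiruve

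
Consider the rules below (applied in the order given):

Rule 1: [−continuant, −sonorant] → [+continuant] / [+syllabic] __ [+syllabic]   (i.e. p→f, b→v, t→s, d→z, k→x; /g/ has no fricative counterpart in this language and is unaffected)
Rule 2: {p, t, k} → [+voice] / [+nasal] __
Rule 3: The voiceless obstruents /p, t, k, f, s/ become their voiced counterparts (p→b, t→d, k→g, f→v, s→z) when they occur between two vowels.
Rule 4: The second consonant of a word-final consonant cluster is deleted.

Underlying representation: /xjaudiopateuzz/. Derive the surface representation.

Rule 1 (intervocalic spirantization): /d/ is a stop between vowels /u/ and /i/, so it spirantizes to the fricative [z]. /p/ is a stop between vowels /o/ and /a/, so it spirantizes to the fricative [f]. /t/ is a stop between vowels /a/ and /e/, so it spirantizes to the fricative [s]. /xjaudiopateuzz/ → xjauziofaseuzz.
Rule 2 (post-nasal voicing): no segment meets the environment; /xjauziofaseuzz/ is unchanged.
Rule 3 (intervocalic voicing): /f/ is a voiceless obstruent between vowels /o/ and /a/, so it voices to [v]. /s/ is a voiceless obstruent between vowels /a/ and /e/, so it voices to [z]. /xjauziofaseuzz/ → xjauziovazeuzz.
Rule 4 (final cluster simplification): /z/ is the second consonant of a word-final cluster /zz/, so it deletes. /xjauziovazeuzz/ → xjauziovazeuz.

xjauziovazeuz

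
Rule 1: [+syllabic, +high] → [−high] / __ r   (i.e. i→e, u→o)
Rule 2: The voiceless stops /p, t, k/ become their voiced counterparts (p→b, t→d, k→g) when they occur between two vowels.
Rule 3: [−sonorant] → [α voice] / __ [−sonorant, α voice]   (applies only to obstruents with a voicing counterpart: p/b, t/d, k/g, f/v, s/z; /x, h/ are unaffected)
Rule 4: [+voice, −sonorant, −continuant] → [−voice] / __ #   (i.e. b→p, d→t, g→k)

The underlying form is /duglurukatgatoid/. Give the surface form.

duglorugadgadoit

Rule 1 (pre-rhotic lowering): /u/ is a high vowel immediately before /r/, so it lowers to [o]. /duglurukatgatoid/ → duglorukatgatoid.
Rule 2 (intervocalic voicing): /k/ is a voiceless stop between vowels /u/ and /a/, so it voices to [g]. /t/ is a voiceless stop between vowels /a/ and /o/, so it voices to [d]. /duglorukatgatoid/ → duglorugatgadoid.
Rule 3 (regressive voicing assimilation): /t/ precedes the voiced obstruent /g/, so it voices to [d] by assimilation. /duglorugatgadoid/ → duglorugadgadoid.
Rule 4 (final devoicing): /d/ is a voiced stop in word-final position, so it devoices to [t]. /duglorugadgadoid/ → duglorugadgadoit.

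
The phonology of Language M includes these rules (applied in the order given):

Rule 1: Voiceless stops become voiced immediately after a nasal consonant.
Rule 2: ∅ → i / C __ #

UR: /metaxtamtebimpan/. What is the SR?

metaxtamdebimbani

Rule 1 (post-nasal voicing): /t/ is a voiceless stop immediately after the nasal /m/, so it voices to [d]. /p/ is a voiceless stop immediately after the nasal /m/, so it voices to [b]. /metaxtamtebimpan/ → metaxtamdebimban.
Rule 2 (final i-epenthesis): the form ends in the consonant /n/, so [i] is inserted word-finally. /metaxtamdebimban/ → metaxtamdebimbani.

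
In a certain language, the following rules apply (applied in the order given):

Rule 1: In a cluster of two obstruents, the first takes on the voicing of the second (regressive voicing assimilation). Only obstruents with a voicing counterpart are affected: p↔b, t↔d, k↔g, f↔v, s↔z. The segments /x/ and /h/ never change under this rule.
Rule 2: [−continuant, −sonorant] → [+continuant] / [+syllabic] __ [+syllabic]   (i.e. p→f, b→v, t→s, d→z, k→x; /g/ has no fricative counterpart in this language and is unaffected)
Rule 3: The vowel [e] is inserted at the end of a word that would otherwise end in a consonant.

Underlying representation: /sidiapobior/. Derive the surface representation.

Rule 1 (regressive voicing assimilation): no segment meets the environment; /sidiapobior/ is unchanged.
Rule 2 (intervocalic spirantization): /d/ is a stop between vowels /i/ and /i/, so it spirantizes to the fricative [z]. /p/ is a stop between vowels /a/ and /o/, so it spirantizes to the fricative [f]. /b/ is a stop between vowels /o/ and /i/, so it spirantizes to the fricative [v]. /sidiapobior/ → siziafovior.
Rule 3 (final e-epenthesis): the form ends in the consonant /r/, so [e] is inserted word-finally. /siziafovior/ → siziafoviore.

siziafoviore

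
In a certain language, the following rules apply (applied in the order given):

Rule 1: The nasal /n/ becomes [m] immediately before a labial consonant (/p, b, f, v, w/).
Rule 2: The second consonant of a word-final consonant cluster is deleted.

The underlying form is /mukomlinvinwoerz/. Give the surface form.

mukomlimvimwoer

Rule 1 (nasal place assimilation): /n/ precedes the labial consonant /v/, so it assimilates in place to [m]. /n/ precedes the labial consonant /w/, so it assimilates in place to [m]. /mukomlinvinwoerz/ → mukomlimvimwoerz.
Rule 2 (final cluster simplification): /z/ is the second consonant of a word-final cluster /rz/, so it deletes. /mukomlimvimwoerz/ → mukomlimvimwoer.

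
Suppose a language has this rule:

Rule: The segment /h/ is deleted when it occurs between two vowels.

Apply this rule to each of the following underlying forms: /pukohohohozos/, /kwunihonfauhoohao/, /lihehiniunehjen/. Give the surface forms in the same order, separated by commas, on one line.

/pukohohohozos/: /h/ occurs between vowels /o/ and /o/, so it deletes. /h/ occurs between vowels /o/ and /o/, so it deletes. /h/ occurs between vowels /o/ and /o/, so it deletes. → [pukoooozos].
/kwunihonfauhoohao/: /h/ occurs between vowels /i/ and /o/, so it deletes. /h/ occurs between vowels /u/ and /o/, so it deletes. /h/ occurs between vowels /o/ and /a/, so it deletes. → [kwunionfauooao].
/lihehiniunehjen/: /h/ occurs between vowels /i/ and /e/, so it deletes. /h/ occurs between vowels /e/ and /i/, so it deletes. → [lieiniunehjen].

pukoooozos, kwunionfauooao, lieiniunehjen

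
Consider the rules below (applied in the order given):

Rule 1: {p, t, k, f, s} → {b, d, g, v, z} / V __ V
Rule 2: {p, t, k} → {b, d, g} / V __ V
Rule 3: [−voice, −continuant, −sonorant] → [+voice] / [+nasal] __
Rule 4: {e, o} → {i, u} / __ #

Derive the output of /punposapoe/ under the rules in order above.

punbozaboi

Rule 1 (intervocalic voicing): /s/ is a voiceless obstruent between vowels /o/ and /a/, so it voices to [z]. /p/ is a voiceless obstruent between vowels /a/ and /o/, so it voices to [b]. /punposapoe/ → punpozaboe.
Rule 2 (intervocalic voicing): no segment meets the environment; /punpozaboe/ is unchanged.
Rule 3 (post-nasal voicing): /p/ is a voiceless stop immediately after the nasal /n/, so it voices to [b]. /punpozaboe/ → punbozaboe.
Rule 4 (final vowel raising): /e/ is a mid vowel in word-final position, so it raises to [i]. /punbozaboe/ → punbozaboi.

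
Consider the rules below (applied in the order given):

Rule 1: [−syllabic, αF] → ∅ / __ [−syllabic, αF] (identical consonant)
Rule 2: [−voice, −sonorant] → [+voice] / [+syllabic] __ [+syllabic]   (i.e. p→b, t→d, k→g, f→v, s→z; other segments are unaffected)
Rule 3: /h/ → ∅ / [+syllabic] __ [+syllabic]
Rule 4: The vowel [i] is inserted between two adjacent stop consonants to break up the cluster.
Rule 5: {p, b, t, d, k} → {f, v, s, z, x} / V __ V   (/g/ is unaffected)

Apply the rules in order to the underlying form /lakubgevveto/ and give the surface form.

laguvigevezo

Rule 1 (degemination): /vv/ is a geminate; the first /v/ deletes. /lakubgevveto/ → lakubgeveto.
Rule 2 (intervocalic voicing): /k/ is a voiceless obstruent between vowels /a/ and /u/, so it voices to [g]. /t/ is a voiceless obstruent between vowels /e/ and /o/, so it voices to [d]. /lakubgeveto/ → lagubgevedo.
Rule 3 (intervocalic h-deletion): no segment meets the environment; /lagubgevedo/ is unchanged.
Rule 4 (stop-cluster i-epenthesis): /b/ and /g/ form a stop–stop cluster, so [i] is inserted between them. /lagubgevedo/ → lagubigevedo.
Rule 5 (intervocalic spirantization): /b/ is a stop between vowels /u/ and /i/, so it spirantizes to the fricative [v]. /d/ is a stop between vowels /e/ and /o/, so it spirantizes to the fricative [z]. /lagubigevedo/ → laguvigevezo.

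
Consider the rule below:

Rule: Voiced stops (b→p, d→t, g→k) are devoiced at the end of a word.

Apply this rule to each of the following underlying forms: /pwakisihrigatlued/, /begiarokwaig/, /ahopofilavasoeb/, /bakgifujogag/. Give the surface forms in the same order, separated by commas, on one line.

/pwakisihrigatlued/: /d/ is a voiced stop in word-final position, so it devoices to [t]. → [pwakisihrigatluet].
/begiarokwaig/: /g/ is a voiced stop in word-final position, so it devoices to [k]. → [begiarokwaik].
/ahopofilavasoeb/: /b/ is a voiced stop in word-final position, so it devoices to [p]. → [ahopofilavasoep].
/bakgifujogag/: /g/ is a voiced stop in word-final position, so it devoices to [k]. → [bakgifujogak].

pwakisihrigatluet, begiarokwaik, ahopofilavasoep, bakgifujogak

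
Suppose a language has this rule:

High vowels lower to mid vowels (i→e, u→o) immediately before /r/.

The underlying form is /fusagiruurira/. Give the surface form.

/i/ is a high vowel immediately before /r/, so it lowers to [e].
/u/ is a high vowel immediately before /r/, so it lowers to [o].
/i/ is a high vowel immediately before /r/, so it lowers to [e].
Surface form: [fusageruorera].

fusageruorera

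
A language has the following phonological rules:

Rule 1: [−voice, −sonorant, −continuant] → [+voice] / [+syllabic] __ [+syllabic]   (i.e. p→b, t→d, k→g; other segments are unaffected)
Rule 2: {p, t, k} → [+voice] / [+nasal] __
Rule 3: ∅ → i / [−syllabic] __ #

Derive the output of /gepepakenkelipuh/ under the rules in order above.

gebebagengelibuhi

Rule 1 (intervocalic voicing): /p/ is a voiceless stop between vowels /e/ and /e/, so it voices to [b]. /p/ is a voiceless stop between vowels /e/ and /a/, so it voices to [b]. /k/ is a voiceless stop between vowels /a/ and /e/, so it voices to [g]. /p/ is a voiceless stop between vowels /i/ and /u/, so it voices to [b]. /gepepakenkelipuh/ → gebebagenkelibuh.
Rule 2 (post-nasal voicing): /k/ is a voiceless stop immediately after the nasal /n/, so it voices to [g]. /gebebagenkelibuh/ → gebebagengelibuh.
Rule 3 (final i-epenthesis): the form ends in the consonant /h/, so [i] is inserted word-finally. /gebebagengelibuh/ → gebebagengelibuhi.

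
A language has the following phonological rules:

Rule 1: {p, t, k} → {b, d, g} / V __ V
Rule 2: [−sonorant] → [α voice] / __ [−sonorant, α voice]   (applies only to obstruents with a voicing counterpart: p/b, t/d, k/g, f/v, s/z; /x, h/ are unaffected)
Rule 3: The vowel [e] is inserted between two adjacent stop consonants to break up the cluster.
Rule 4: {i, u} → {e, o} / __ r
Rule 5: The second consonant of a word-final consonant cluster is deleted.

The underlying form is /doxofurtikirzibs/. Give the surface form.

doxofortigerzip

Rule 1 (intervocalic voicing): /k/ is a voiceless stop between vowels /i/ and /i/, so it voices to [g]. /doxofurtikirzibs/ → doxofurtigirzibs.
Rule 2 (regressive voicing assimilation): /b/ precedes the voiceless obstruent /s/, so it devoices to [p] by assimilation. /doxofurtigirzibs/ → doxofurtigirzips.
Rule 3 (stop-cluster e-epenthesis): no segment meets the environment; /doxofurtigirzips/ is unchanged.
Rule 4 (pre-rhotic lowering): /u/ is a high vowel immediately before /r/, so it lowers to [o]. /i/ is a high vowel immediately before /r/, so it lowers to [e]. /doxofurtigirzips/ → doxofortigerzips.
Rule 5 (final cluster simplification): /s/ is the second consonant of a word-final cluster /ps/, so it deletes. /doxofortigerzips/ → doxofortigerzip.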